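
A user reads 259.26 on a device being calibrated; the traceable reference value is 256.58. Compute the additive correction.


Correction = standard - reading
= 256.58 - 259.26
= -2.6800

-2.6800


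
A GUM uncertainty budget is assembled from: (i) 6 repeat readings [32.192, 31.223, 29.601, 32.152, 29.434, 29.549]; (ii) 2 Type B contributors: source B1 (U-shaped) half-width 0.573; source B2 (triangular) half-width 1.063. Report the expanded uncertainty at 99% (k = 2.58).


mean = (32.192 + 31.223 + 29.601 + 32.152 + 29.434 + 29.549) / 6 = 30.69183333
s = sqrt(sum((x - mean)^2)/(n-1)) = 1.3223354
u_A = s / sqrt(n) = 1.3223354 / sqrt(6) = 0.53984117
u_B1 = 0.573 / sqrt(2) = 0.40517219
u_B2 = 1.063 / sqrt(6) = 0.43396793
uc = sqrt(0.53984117^2 + 0.40517219^2 + 0.43396793^2) = 0.80244698
U = k * uc = 2.58 * 0.80244698
U = 2.0703

2.0703


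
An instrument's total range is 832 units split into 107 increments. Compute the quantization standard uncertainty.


resolution = range / divisions
resolution = 832 / 107 = 7.7757009
u_res = resolution / (2*sqrt(3))
u_res = 7.7757009 / 3.4641016
u_res = 2.2447

2.2447


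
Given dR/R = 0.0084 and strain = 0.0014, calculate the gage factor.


GF = (dR/R) / epsilon
= 0.0084 / 0.0014
= 6.0000

6.0000


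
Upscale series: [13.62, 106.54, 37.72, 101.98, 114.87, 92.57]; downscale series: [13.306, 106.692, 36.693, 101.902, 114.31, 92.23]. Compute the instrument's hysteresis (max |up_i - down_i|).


|13.62 - 13.306| = 0.3140
|106.54 - 106.692| = 0.1520
|37.72 - 36.693| = 1.0270
|101.98 - 101.902| = 0.0780
|114.87 - 114.31| = 0.5600
|92.57 - 92.23| = 0.3400
hysteresis = max(diffs) = 1.0270

1.0270


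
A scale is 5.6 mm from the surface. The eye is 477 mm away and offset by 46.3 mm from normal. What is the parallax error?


error = h * offset / d
= 5.6 * 46.3 / 477
= 0.5436

0.5436


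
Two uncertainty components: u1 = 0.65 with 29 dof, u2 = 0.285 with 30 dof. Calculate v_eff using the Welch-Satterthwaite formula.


uc = sqrt(u1^2 + u2^2) = sqrt(0.65^2 + 0.285^2) = 0.70973587
v_eff = uc^4 / (u1^4/v1 + u2^4/v2)
= 0.70973587^4 / (0.65^4/29 + 0.285^4/30)
= 0.25373888 / 0.0063753046
v_eff = 39.8003

39.8003


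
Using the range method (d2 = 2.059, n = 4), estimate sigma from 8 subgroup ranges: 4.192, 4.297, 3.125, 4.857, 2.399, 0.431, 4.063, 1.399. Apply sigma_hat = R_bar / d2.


R_bar = (4.192 + 4.297 + 3.125 + 4.857 + 2.399 + 0.431 + 4.063 + 1.399) / 8
R_bar = 24.763 / 8 = 3.095375
sigma_hat = R_bar / d2 = 3.095375 / 2.059 = 1.5033

1.5033


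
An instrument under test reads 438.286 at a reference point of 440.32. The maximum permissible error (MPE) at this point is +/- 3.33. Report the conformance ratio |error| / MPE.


e = indication - reference = 438.286 - 440.32 = -2.0340
|e| = 2.0340
ratio = |e| / MPE = 2.0340 / 3.33
ratio = 0.6108

0.6108


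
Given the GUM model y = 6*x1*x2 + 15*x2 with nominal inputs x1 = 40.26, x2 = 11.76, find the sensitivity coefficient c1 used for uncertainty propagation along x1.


y = 6*x1*x2 + 15*x2
dy/dx1 = 6*x2
Evaluate at x2 = 11.76: c1 = 6 * 11.76
c1 = 70.5600

70.5600


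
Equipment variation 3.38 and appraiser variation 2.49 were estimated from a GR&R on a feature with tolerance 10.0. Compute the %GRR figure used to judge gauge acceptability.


GRR = sqrt(EV^2 + AV^2) = sqrt(3.38^2 + 2.49^2) = 4.1981544
%GRR = GRR / tol * 100 = 4.1981544 / 10.0 * 100
%GRR = 41.9815

41.9815


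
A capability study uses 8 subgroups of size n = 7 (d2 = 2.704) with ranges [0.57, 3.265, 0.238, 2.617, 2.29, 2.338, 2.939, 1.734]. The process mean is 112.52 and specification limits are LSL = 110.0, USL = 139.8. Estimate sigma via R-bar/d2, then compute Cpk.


R_bar = (0.57 + 3.265 + 0.238 + 2.617 + 2.29 + 2.338 + 2.939 + 1.734) / 8 = 1.998875
sigma = R_bar / d2 = 1.998875 / 2.704 = 0.73922892
Cp = (USL - LSL)/(6*sigma) = (139.8 - 110.0)/(6*0.73922892) = 6.7187
Cpu = (139.8 - 112.52)/(3*0.73922892) = 12.3011
Cpl = (112.52 - 110.0)/(3*0.73922892) = 1.1363
Cpk = min(Cpu, Cpl) = 1.1363

1.1363


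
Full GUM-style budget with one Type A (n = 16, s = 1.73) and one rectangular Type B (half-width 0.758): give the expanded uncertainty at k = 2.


u_A = s / sqrt(n) = 1.73 / sqrt(16) = 0.4325
u_B = half_width / sqrt(3) = 0.758 / sqrt(3) = 0.4376315
uc = sqrt(u_A^2 + u_B^2) = sqrt(0.4325^2 + 0.4376315^2) = 0.61528658
U = k * uc = 2 * 0.61528658
U = 1.2306

1.2306


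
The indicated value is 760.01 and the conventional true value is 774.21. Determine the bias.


Systematic error = measured - true
= 760.01 - 774.21
= -14.2000

-14.2000


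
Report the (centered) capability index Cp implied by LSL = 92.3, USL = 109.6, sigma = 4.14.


Cp = (USL - LSL) / (6 * sigma)
= (109.6 - 92.3) / (6 * 4.14)
= 17.3000 / 24.8400
= 0.6965

0.6965


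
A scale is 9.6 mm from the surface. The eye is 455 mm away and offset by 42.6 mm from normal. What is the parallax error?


error = h * offset / d
= 9.6 * 42.6 / 455
= 0.8988

0.8988


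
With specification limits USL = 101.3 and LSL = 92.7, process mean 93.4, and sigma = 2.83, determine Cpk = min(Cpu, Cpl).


Cpu = (USL - mean) / (3*sigma) = (101.3 - 93.4) / (3*2.83) = 0.9305
Cpl = (mean - LSL) / (3*sigma) = (93.4 - 92.7) / (3*2.83) = 0.0824
Cpk = min(Cpu, Cpl) = 0.0824

0.0824


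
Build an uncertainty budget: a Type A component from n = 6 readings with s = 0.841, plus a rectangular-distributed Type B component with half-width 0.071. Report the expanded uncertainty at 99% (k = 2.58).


u_A = s / sqrt(n) = 0.841 / sqrt(6) = 0.34333681
u_B = half_width / sqrt(3) = 0.071 / sqrt(3) = 0.040991869
uc = sqrt(u_A^2 + u_B^2) = sqrt(0.34333681^2 + 0.040991869^2) = 0.34577521
U = k * uc = 2.58 * 0.34577521
U = 0.8921

0.8921


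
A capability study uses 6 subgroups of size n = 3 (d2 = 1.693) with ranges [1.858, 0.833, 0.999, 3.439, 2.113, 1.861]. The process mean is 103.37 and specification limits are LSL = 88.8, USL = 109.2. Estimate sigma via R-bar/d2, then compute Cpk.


R_bar = (1.858 + 0.833 + 0.999 + 3.439 + 2.113 + 1.861) / 6 = 1.8505
sigma = R_bar / d2 = 1.8505 / 1.693 = 1.0930301
Cp = (USL - LSL)/(6*sigma) = (109.2 - 88.8)/(6*1.0930301) = 3.1106
Cpu = (109.2 - 103.37)/(3*1.0930301) = 1.7779
Cpl = (103.37 - 88.8)/(3*1.0930301) = 4.4433
Cpk = min(Cpu, Cpl) = 1.7779

1.7779


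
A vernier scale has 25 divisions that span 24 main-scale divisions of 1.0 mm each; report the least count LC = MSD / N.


LC = MSD / n_div
= 1.0 / 25
= 0.0400

0.0400


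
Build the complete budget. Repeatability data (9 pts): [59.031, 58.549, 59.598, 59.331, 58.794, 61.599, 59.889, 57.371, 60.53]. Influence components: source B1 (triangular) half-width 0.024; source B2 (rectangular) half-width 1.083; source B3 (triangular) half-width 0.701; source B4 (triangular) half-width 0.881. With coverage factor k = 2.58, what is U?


mean = (59.031 + 58.549 + 59.598 + 59.331 + 58.794 + 61.599 + 59.889 + 57.371 + 60.53) / 9 = 59.41022222
s = sqrt(sum((x - mean)^2)/(n-1)) = 1.211357
u_A = s / sqrt(n) = 1.211357 / sqrt(9) = 0.40378567
u_B1 = 0.024 / sqrt(6) = 0.009797959
u_B2 = 1.083 / sqrt(3) = 0.62527034
u_B3 = 0.701 / sqrt(6) = 0.28618205
u_B4 = 0.881 / sqrt(6) = 0.35966674
uc = sqrt(0.40378567^2 + 0.009797959^2 + 0.62527034^2 + 0.28618205^2 + 0.35966674^2) = 0.87484981
U = k * uc = 2.58 * 0.87484981
U = 2.2571

2.2571


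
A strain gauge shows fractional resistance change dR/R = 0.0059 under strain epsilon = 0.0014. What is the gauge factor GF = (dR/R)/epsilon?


GF = (dR/R) / epsilon
= 0.0059 / 0.0014
= 4.2143

4.2143


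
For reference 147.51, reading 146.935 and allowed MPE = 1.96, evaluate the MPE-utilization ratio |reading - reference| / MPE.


e = indication - reference = 146.935 - 147.51 = -0.5750
|e| = 0.5750
ratio = |e| / MPE = 0.5750 / 1.96
ratio = 0.2934

0.2934


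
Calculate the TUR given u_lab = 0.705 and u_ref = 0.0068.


TUR = u_lab / u_ref
= 0.705 / 0.0068
= 103.6765

103.6765


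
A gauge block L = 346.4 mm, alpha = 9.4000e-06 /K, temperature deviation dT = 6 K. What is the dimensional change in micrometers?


dL = L * alpha * dT
= 346.4 * 9.4000e-06 * 6
= 0.0195370 mm
dL_um = 0.0195370 * 1000 = 19.5370 um

19.5370


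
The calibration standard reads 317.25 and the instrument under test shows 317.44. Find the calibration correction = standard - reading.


Correction = standard - reading
= 317.25 - 317.44
= -0.1900

-0.1900


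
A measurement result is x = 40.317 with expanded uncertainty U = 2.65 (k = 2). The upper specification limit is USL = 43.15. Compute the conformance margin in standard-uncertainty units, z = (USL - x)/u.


u = U / k = 2.65 / 2 = 1.325
margin = |USL - x| = |43.15 - 40.317| = 2.833
z = margin / u = 2.833 / 1.325
z = 2.1381

2.1381


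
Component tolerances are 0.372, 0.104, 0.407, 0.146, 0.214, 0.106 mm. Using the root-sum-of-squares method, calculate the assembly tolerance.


RSS = sqrt(0.372^2 + 0.104^2 + 0.407^2 + 0.146^2 + 0.214^2 + 0.106^2)
= sqrt(0.393197)
= 0.6271

0.6271


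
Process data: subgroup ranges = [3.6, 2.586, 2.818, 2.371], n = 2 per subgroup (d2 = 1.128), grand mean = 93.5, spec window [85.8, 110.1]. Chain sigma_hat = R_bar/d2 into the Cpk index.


R_bar = (3.6 + 2.586 + 2.818 + 2.371) / 4 = 2.84375
sigma = R_bar / d2 = 2.84375 / 1.128 = 2.521055
Cp = (USL - LSL)/(6*sigma) = (110.1 - 85.8)/(6*2.521055) = 1.6065
Cpu = (110.1 - 93.5)/(3*2.521055) = 2.1948
Cpl = (93.5 - 85.8)/(3*2.521055) = 1.0181
Cpk = min(Cpu, Cpl) = 1.0181

1.0181


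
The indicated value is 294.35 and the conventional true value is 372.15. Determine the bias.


Systematic error = measured - true
= 294.35 - 372.15
= -77.8000

-77.8000


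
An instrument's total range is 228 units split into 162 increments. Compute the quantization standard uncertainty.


resolution = range / divisions
resolution = 228 / 162 = 1.4074074
u_res = resolution / (2*sqrt(3))
u_res = 1.4074074 / 3.4641016
u_res = 0.4063

0.4063


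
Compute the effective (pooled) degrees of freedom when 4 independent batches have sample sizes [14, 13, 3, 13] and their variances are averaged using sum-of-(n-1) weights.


nu = sum_i (n_i - 1)
nu = ((14 - 1) + (13 - 1) + (3 - 1) + (13 - 1))
nu = 13 + 12 + 2 + 12
nu = 39

39


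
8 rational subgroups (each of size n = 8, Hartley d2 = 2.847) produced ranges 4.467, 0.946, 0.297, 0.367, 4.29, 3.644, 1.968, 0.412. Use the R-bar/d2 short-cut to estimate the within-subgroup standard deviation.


R_bar = (4.467 + 0.946 + 0.297 + 0.367 + 4.29 + 3.644 + 1.968 + 0.412) / 8
R_bar = 16.391 / 8 = 2.048875
sigma_hat = R_bar / d2 = 2.048875 / 2.847 = 0.7197

0.7197


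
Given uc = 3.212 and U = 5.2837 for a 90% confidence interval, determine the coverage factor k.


k = U / uc
k = 5.2837 / 3.212
k = 1.645

1.645


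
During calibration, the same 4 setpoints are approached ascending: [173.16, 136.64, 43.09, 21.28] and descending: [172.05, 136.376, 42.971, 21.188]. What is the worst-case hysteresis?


|173.16 - 172.05| = 1.1100
|136.64 - 136.376| = 0.2640
|43.09 - 42.971| = 0.1190
|21.28 - 21.188| = 0.0920
hysteresis = max(diffs) = 1.1100

1.1100


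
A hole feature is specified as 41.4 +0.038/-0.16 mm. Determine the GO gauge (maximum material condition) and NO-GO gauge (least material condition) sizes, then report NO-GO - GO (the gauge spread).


GO = nominal - lower_tol (smallest hole = maximum material condition)
GO = 41.4 - 0.16 = 41.24
NO-GO = nominal + upper_tol (largest hole = least material condition)
NO-GO = 41.4 + 0.038 = 41.438
spread = NO-GO - GO = 41.438 - 41.24 = 0.1980

0.1980


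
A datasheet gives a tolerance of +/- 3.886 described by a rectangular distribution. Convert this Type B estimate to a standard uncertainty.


u_B = half_width / sqrt(3)
u_B = 3.886 / 1.7320508
u_B = 2.2436

2.2436


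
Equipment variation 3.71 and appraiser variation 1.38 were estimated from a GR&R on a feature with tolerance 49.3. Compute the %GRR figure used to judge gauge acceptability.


GRR = sqrt(EV^2 + AV^2) = sqrt(3.71^2 + 1.38^2) = 3.9583456
%GRR = GRR / tol * 100 = 3.9583456 / 49.3 * 100
%GRR = 8.0291

8.0291


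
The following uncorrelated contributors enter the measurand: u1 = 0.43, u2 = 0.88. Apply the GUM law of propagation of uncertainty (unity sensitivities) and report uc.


uc = sqrt(0.43^2 + 0.88^2)
uc = sqrt(0.9593)
uc = 0.9794

0.9794


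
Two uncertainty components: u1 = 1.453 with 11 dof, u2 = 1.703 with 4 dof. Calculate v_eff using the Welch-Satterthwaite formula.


uc = sqrt(u1^2 + u2^2) = sqrt(1.453^2 + 1.703^2) = 2.2386197
v_eff = uc^4 / (u1^4/v1 + u2^4/v2)
= 2.2386197^4 / (1.453^4/11 + 1.703^4/4)
= 25.114312 / 2.5080034
v_eff = 10.0137

10.0137


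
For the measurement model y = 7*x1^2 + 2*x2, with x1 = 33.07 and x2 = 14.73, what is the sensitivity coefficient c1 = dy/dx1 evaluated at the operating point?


y = 7*x1^2 + 2*x2
dy/dx1 = 2*7*x1
Evaluate at x1 = 33.07: c1 = 14 * 33.07
c1 = 462.9800

462.9800


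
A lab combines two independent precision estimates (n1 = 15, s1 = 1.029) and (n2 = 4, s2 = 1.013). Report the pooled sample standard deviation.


s_p = sqrt(((n1-1)*s1^2 + (n2-1)*s2^2) / (n1+n2-2))
numerator = (15-1)*1.029^2 + (4-1)*1.013^2 = 14.823774 + 3.078507 = 17.902281
denominator = 15 + 4 - 2 = 17
s_p^2 = 17.902281 / 17 = 1.0530754
s_p = sqrt(1.0530754) = 1.0262

1.0262


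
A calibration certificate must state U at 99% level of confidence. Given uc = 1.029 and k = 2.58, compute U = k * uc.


U = k * uc
U = 2.58 * 1.029
U = 2.6548

2.6548


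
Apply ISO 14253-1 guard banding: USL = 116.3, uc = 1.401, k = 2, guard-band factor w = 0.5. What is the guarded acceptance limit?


U = k * uc = 2 * 1.401 = 2.802
guard band g = w * U = 0.5 * 2.802 = 1.401
AL = USL - g = 116.3 - 1.401
AL = 114.8990

114.8990


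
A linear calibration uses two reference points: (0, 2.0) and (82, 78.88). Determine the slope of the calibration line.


slope = (y2 - y1) / (x2 - x1)
= (78.88 - 2.0) / (82 - 0)
= 76.8800 / 82
= 0.9376

0.9376


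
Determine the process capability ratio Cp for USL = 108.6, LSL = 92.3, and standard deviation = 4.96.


Cp = (USL - LSL) / (6 * sigma)
= (108.6 - 92.3) / (6 * 4.96)
= 16.3000 / 29.7600
= 0.5477

0.5477


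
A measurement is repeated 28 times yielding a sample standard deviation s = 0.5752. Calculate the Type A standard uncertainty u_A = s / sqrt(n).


u_A = s / sqrt(n)
u_A = 0.5752 / sqrt(28)
u_A = 0.5752 / 5.2915026
u_A = 0.1087

0.1087


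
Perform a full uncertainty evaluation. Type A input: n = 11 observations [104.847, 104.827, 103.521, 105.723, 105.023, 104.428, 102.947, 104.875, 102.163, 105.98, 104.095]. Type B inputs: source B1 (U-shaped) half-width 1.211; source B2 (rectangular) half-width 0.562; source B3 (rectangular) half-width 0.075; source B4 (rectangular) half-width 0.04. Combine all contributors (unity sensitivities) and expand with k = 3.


mean = (104.847 + 104.827 + 103.521 + 105.723 + 105.023 + 104.428 + 102.947 + 104.875 + 102.163 + 105.98 + 104.095) / 11 = 104.4026364
s = sqrt(sum((x - mean)^2)/(n-1)) = 1.1499727
u_A = s / sqrt(n) = 1.1499727 / sqrt(11) = 0.34672982
u_B1 = 1.211 / sqrt(2) = 0.85630631
u_B2 = 0.562 / sqrt(3) = 0.32447085
u_B3 = 0.075 / sqrt(3) = 0.04330127
u_B4 = 0.04 / sqrt(3) = 0.023094011
uc = sqrt(0.34672982^2 + 0.85630631^2 + 0.32447085^2 + 0.04330127^2 + 0.023094011^2) = 0.98039366
U = k * uc = 3 * 0.98039366
U = 2.9412

2.9412


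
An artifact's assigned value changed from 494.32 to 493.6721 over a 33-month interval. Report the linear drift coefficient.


rate = (v2 - v1) / months
= (493.6721 - 494.32) / 33
= -0.6479 / 33
= -0.0196

-0.0196


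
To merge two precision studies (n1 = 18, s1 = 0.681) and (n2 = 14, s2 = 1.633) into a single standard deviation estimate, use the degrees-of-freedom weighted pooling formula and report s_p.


s_p = sqrt(((n1-1)*s1^2 + (n2-1)*s2^2) / (n1+n2-2))
numerator = (18-1)*0.681^2 + (14-1)*1.633^2 = 7.883937 + 34.666957 = 42.550894
denominator = 18 + 14 - 2 = 30
s_p^2 = 42.550894 / 30 = 1.4183631
s_p = sqrt(1.4183631) = 1.1910

1.1910


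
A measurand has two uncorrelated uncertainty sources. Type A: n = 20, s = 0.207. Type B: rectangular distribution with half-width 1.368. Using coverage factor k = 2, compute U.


u_A = s / sqrt(n) = 0.207 / sqrt(20) = 0.046286607
u_B = half_width / sqrt(3) = 1.368 / sqrt(3) = 0.78981517
uc = sqrt(u_A^2 + u_B^2) = sqrt(0.046286607^2 + 0.78981517^2) = 0.79117031
U = k * uc = 2 * 0.79117031
U = 1.5823

1.5823


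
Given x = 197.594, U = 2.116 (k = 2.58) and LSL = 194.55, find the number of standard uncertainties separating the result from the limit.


u = U / k = 2.116 / 2.58 = 0.82015504
margin = |LSL - x| = |194.55 - 197.594| = 3.044
z = margin / u = 3.044 / 0.82015504
z = 3.7115

3.7115


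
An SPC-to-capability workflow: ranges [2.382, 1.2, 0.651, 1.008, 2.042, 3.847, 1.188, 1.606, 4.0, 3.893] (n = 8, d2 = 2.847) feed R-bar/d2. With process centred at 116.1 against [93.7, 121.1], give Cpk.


R_bar = (2.382 + 1.2 + 0.651 + 1.008 + 2.042 + 3.847 + 1.188 + 1.606 + 4.0 + 3.893) / 10 = 2.1817
sigma = R_bar / d2 = 2.1817 / 2.847 = 0.76631542
Cp = (USL - LSL)/(6*sigma) = (121.1 - 93.7)/(6*0.76631542) = 5.9593
Cpu = (121.1 - 116.1)/(3*0.76631542) = 2.1749
Cpl = (116.1 - 93.7)/(3*0.76631542) = 9.7436
Cpk = min(Cpu, Cpl) = 2.1749

2.1749


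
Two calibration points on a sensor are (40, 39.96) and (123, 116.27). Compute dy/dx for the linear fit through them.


slope = (y2 - y1) / (x2 - x1)
= (116.27 - 39.96) / (123 - 40)
= 76.3100 / 83
= 0.9194

0.9194


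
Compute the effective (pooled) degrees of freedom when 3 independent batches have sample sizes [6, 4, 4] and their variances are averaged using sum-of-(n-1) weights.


nu = sum_i (n_i - 1)
nu = ((6 - 1) + (4 - 1) + (4 - 1))
nu = 5 + 3 + 3
nu = 11

11


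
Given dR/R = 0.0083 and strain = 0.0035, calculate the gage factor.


GF = (dR/R) / epsilon
= 0.0083 / 0.0035
= 2.3714

2.3714


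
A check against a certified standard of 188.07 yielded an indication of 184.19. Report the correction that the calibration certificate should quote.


Correction = standard - reading
= 188.07 - 184.19
= 3.8800

3.8800


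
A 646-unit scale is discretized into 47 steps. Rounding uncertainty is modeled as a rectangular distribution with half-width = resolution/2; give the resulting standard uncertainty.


resolution = range / divisions
resolution = 646 / 47 = 13.744681
u_res = resolution / (2*sqrt(3))
u_res = 13.744681 / 3.4641016
u_res = 3.9677

3.9677


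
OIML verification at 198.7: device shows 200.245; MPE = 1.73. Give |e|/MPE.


e = indication - reference = 200.245 - 198.7 = 1.5450
|e| = 1.5450
ratio = |e| / MPE = 1.5450 / 1.73
ratio = 0.8931

0.8931


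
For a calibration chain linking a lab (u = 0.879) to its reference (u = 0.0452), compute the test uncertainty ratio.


TUR = u_lab / u_ref
= 0.879 / 0.0452
= 19.4469

19.4469


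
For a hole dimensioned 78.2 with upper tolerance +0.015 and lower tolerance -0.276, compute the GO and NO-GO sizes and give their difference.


GO = nominal - lower_tol (smallest hole = maximum material condition)
GO = 78.2 - 0.276 = 77.924
NO-GO = nominal + upper_tol (largest hole = least material condition)
NO-GO = 78.2 + 0.015 = 78.215
spread = NO-GO - GO = 78.215 - 77.924 = 0.2910

0.2910


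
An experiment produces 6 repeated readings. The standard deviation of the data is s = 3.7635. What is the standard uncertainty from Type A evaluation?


u_A = s / sqrt(n)
u_A = 3.7635 / sqrt(6)
u_A = 3.7635 / 2.4494897
u_A = 1.5364

1.5364


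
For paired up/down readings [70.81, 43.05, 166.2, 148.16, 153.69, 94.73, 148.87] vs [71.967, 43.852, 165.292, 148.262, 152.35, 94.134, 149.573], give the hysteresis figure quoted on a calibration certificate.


|70.81 - 71.967| = 1.1570
|43.05 - 43.852| = 0.8020
|166.2 - 165.292| = 0.9080
|148.16 - 148.262| = 0.1020
|153.69 - 152.35| = 1.3400
|94.73 - 94.134| = 0.5960
|148.87 - 149.573| = 0.7030
hysteresis = max(diffs) = 1.3400

1.3400


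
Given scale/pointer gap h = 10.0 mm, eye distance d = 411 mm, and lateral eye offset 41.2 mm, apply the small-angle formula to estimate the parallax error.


error = h * offset / d
= 10.0 * 41.2 / 411
= 1.0024

1.0024


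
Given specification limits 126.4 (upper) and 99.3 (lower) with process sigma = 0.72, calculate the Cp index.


Cp = (USL - LSL) / (6 * sigma)
= (126.4 - 99.3) / (6 * 0.72)
= 27.1000 / 4.3200
= 6.2731

6.2731


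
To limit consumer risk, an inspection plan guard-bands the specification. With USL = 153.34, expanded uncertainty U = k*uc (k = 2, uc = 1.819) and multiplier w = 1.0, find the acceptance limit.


U = k * uc = 2 * 1.819 = 3.638
guard band g = w * U = 1.0 * 3.638 = 3.638
AL = USL - g = 153.34 - 3.638
AL = 149.7020

149.7020


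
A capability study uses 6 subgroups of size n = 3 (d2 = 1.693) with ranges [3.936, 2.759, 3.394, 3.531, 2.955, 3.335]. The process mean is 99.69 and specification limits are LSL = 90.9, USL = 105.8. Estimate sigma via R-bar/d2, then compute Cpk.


R_bar = (3.936 + 2.759 + 3.394 + 3.531 + 2.955 + 3.335) / 6 = 3.3183333
sigma = R_bar / d2 = 3.3183333 / 1.693 = 1.9600315
Cp = (USL - LSL)/(6*sigma) = (105.8 - 90.9)/(6*1.9600315) = 1.2670
Cpu = (105.8 - 99.69)/(3*1.9600315) = 1.0391
Cpl = (99.69 - 90.9)/(3*1.9600315) = 1.4949
Cpk = min(Cpu, Cpl) = 1.0391

1.0391


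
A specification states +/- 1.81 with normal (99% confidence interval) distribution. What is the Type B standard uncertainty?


u_B = half_width / 2.576
u_B = 1.81 / 2.576
u_B = 0.7026

0.7026


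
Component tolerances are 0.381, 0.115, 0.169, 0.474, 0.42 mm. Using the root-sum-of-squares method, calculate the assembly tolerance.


RSS = sqrt(0.381^2 + 0.115^2 + 0.169^2 + 0.474^2 + 0.42^2)
= sqrt(0.588023)
= 0.7668

0.7668


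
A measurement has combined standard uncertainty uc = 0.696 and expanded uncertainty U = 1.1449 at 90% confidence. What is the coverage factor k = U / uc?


k = U / uc
k = 1.1449 / 0.696
k = 1.645

1.645


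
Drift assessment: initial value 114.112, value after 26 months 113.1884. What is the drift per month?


rate = (v2 - v1) / months
= (113.1884 - 114.112) / 26
= -0.9236 / 26
= -0.0355

-0.0355


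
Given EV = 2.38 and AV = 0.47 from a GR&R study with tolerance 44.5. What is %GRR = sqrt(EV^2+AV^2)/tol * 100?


GRR = sqrt(EV^2 + AV^2) = sqrt(2.38^2 + 0.47^2) = 2.4259637
%GRR = GRR / tol * 100 = 2.4259637 / 44.5 * 100
%GRR = 5.4516

5.4516


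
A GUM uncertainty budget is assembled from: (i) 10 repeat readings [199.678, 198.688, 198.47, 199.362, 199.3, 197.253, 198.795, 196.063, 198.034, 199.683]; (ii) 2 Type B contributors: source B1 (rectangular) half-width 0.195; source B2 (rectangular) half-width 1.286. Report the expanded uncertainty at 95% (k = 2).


mean = (199.678 + 198.688 + 198.47 + 199.362 + 199.3 + 197.253 + 198.795 + 196.063 + 198.034 + 199.683) / 10 = 198.5326
s = sqrt(sum((x - mean)^2)/(n-1)) = 1.1544115
u_A = s / sqrt(n) = 1.1544115 / sqrt(10) = 0.36505697
u_B1 = 0.195 / sqrt(3) = 0.1125833
u_B2 = 1.286 / sqrt(3) = 0.74247245
uc = sqrt(0.36505697^2 + 0.1125833^2 + 0.74247245^2) = 0.83498918
U = k * uc = 2 * 0.83498918
U = 1.6700

1.6700


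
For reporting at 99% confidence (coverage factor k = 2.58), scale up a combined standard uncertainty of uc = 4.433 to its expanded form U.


U = k * uc
U = 2.58 * 4.433
U = 11.4371

11.4371


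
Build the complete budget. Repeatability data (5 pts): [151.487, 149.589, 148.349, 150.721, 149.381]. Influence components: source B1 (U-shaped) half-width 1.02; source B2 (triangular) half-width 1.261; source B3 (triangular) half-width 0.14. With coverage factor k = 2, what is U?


mean = (151.487 + 149.589 + 148.349 + 150.721 + 149.381) / 5 = 149.9054
s = sqrt(sum((x - mean)^2)/(n-1)) = 1.2210802
u_A = s / sqrt(n) = 1.2210802 / sqrt(5) = 0.54608367
u_B1 = 1.02 / sqrt(2) = 0.72124892
u_B2 = 1.261 / sqrt(6) = 0.51480109
u_B3 = 0.14 / sqrt(6) = 0.057154761
uc = sqrt(0.54608367^2 + 0.72124892^2 + 0.51480109^2 + 0.057154761^2) = 1.0424463
U = k * uc = 2 * 1.0424463
U = 2.0849

2.0849


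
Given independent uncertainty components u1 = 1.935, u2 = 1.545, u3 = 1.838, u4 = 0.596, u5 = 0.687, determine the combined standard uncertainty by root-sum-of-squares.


uc = sqrt(1.935^2 + 1.545^2 + 1.838^2 + 0.596^2 + 0.687^2)
uc = sqrt(10.336679)
uc = 3.2151

3.2151


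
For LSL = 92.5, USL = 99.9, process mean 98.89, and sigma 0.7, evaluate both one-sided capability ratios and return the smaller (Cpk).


Cpu = (USL - mean) / (3*sigma) = (99.9 - 98.89) / (3*0.7) = 0.4810
Cpl = (mean - LSL) / (3*sigma) = (98.89 - 92.5) / (3*0.7) = 3.0429
Cpk = min(Cpu, Cpl) = 0.4810

0.4810


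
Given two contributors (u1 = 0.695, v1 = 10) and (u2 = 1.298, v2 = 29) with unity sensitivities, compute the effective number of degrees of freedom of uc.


uc = sqrt(u1^2 + u2^2) = sqrt(0.695^2 + 1.298^2) = 1.4723549
v_eff = uc^4 / (u1^4/v1 + u2^4/v2)
= 1.4723549^4 / (0.695^4/10 + 1.298^4/29)
= 4.6994824 / 0.12121285
v_eff = 38.7705

38.7705


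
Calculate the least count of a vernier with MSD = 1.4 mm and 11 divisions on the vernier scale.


LC = MSD / n_div
= 1.4 / 11
= 0.1273

0.1273


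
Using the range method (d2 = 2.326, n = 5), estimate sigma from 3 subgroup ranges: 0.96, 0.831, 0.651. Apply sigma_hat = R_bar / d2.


R_bar = (0.96 + 0.831 + 0.651) / 3
R_bar = 2.442 / 3 = 0.814
sigma_hat = R_bar / d2 = 0.814 / 2.326 = 0.3500

0.3500


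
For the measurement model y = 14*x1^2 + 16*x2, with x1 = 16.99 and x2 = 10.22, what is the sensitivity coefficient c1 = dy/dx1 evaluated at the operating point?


y = 14*x1^2 + 16*x2
dy/dx1 = 2*14*x1
Evaluate at x1 = 16.99: c1 = 28 * 16.99
c1 = 475.7200

475.7200


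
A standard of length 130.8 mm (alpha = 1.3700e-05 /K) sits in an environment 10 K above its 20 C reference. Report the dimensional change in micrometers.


dL = L * alpha * dT
= 130.8 * 1.3700e-05 * 10
= 0.0179196 mm
dL_um = 0.0179196 * 1000 = 17.9196 um

17.9196


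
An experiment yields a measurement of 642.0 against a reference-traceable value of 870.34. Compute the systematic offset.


Systematic error = measured - true
= 642.0 - 870.34
= -228.3400

-228.3400


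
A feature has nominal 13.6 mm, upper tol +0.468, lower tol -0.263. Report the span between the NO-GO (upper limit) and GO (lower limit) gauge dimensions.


GO = nominal - lower_tol (smallest hole = maximum material condition)
GO = 13.6 - 0.263 = 13.337
NO-GO = nominal + upper_tol (largest hole = least material condition)
NO-GO = 13.6 + 0.468 = 14.068
spread = NO-GO - GO = 14.068 - 13.337 = 0.7310

0.7310


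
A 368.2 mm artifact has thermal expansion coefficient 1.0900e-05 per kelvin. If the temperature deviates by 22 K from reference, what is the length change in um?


dL = L * alpha * dT
= 368.2 * 1.0900e-05 * 22
= 0.0882944 mm
dL_um = 0.0882944 * 1000 = 88.2944 um

88.2944


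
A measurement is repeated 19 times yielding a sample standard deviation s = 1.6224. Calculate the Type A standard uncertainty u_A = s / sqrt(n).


u_A = s / sqrt(n)
u_A = 1.6224 / sqrt(19)
u_A = 1.6224 / 4.3588989
u_A = 0.3722

0.3722


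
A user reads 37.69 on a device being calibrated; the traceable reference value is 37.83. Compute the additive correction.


Correction = standard - reading
= 37.83 - 37.69
= 0.1400

0.1400


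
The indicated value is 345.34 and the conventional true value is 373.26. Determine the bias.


Systematic error = measured - true
= 345.34 - 373.26
= -27.9200

-27.9200


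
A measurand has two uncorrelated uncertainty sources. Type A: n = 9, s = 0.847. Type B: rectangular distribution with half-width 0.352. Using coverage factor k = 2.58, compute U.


u_A = s / sqrt(n) = 0.847 / sqrt(9) = 0.28233333
u_B = half_width / sqrt(3) = 0.352 / sqrt(3) = 0.20322729
uc = sqrt(u_A^2 + u_B^2) = sqrt(0.28233333^2 + 0.20322729^2) = 0.34786986
U = k * uc = 2.58 * 0.34786986
U = 0.8975

0.8975


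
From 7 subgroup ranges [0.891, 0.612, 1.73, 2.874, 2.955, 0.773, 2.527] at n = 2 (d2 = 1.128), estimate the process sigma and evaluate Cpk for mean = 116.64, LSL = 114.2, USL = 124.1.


R_bar = (0.891 + 0.612 + 1.73 + 2.874 + 2.955 + 0.773 + 2.527) / 7 = 1.766
sigma = R_bar / d2 = 1.766 / 1.128 = 1.5656028
Cp = (USL - LSL)/(6*sigma) = (124.1 - 114.2)/(6*1.5656028) = 1.0539
Cpu = (124.1 - 116.64)/(3*1.5656028) = 1.5883
Cpl = (116.64 - 114.2)/(3*1.5656028) = 0.5195
Cpk = min(Cpu, Cpl) = 0.5195

0.5195


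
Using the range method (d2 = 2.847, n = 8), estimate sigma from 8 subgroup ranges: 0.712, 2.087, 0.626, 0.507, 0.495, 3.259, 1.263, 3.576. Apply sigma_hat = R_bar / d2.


R_bar = (0.712 + 2.087 + 0.626 + 0.507 + 0.495 + 3.259 + 1.263 + 3.576) / 8
R_bar = 12.525 / 8 = 1.565625
sigma_hat = R_bar / d2 = 1.565625 / 2.847 = 0.5499

0.5499


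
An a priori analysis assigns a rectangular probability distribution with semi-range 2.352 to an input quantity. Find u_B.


u_B = half_width / sqrt(3)
u_B = 2.352 / 1.7320508
u_B = 1.3579

1.3579


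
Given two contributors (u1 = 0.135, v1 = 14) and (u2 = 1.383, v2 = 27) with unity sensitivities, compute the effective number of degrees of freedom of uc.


uc = sqrt(u1^2 + u2^2) = sqrt(0.135^2 + 1.383^2) = 1.3895733
v_eff = uc^4 / (u1^4/v1 + u2^4/v2)
= 1.3895733^4 / (0.135^4/14 + 1.383^4/27)
= 3.7284287 / 0.13551925
v_eff = 27.5122

27.5122


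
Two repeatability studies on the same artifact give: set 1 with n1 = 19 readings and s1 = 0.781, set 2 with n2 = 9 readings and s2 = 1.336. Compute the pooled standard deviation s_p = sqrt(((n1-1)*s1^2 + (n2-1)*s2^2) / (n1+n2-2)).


s_p = sqrt(((n1-1)*s1^2 + (n2-1)*s2^2) / (n1+n2-2))
numerator = (19-1)*0.781^2 + (9-1)*1.336^2 = 10.979298 + 14.279168 = 25.258466
denominator = 19 + 9 - 2 = 26
s_p^2 = 25.258466 / 26 = 0.97147946
s_p = sqrt(0.97147946) = 0.9856

0.9856


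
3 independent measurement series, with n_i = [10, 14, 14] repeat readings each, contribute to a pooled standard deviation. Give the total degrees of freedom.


nu = sum_i (n_i - 1)
nu = ((10 - 1) + (14 - 1) + (14 - 1))
nu = 9 + 13 + 13
nu = 35

35


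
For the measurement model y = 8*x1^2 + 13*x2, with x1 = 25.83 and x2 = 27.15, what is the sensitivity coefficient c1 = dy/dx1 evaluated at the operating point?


y = 8*x1^2 + 13*x2
dy/dx1 = 2*8*x1
Evaluate at x1 = 25.83: c1 = 16 * 25.83
c1 = 413.2800

413.2800


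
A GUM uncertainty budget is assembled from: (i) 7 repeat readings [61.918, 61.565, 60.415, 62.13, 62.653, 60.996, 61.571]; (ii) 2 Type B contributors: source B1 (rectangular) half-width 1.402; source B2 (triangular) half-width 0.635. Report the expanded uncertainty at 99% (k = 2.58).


mean = (61.918 + 61.565 + 60.415 + 62.13 + 62.653 + 60.996 + 61.571) / 7 = 61.60685714
s = sqrt(sum((x - mean)^2)/(n-1)) = 0.73729357
u_A = s / sqrt(n) = 0.73729357 / sqrt(7) = 0.27867078
u_B1 = 1.402 / sqrt(3) = 0.80944508
u_B2 = 0.635 / sqrt(6) = 0.25923766
uc = sqrt(0.27867078^2 + 0.80944508^2 + 0.25923766^2) = 0.89446236
U = k * uc = 2.58 * 0.89446236
U = 2.3077

2.3077


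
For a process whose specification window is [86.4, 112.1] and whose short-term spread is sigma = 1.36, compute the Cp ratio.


Cp = (USL - LSL) / (6 * sigma)
= (112.1 - 86.4) / (6 * 1.36)
= 25.7000 / 8.1600
= 3.1495

3.1495


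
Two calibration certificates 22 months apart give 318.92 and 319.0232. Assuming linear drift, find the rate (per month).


rate = (v2 - v1) / months
= (319.0232 - 318.92) / 22
= 0.1032 / 22
= 0.0047

0.0047


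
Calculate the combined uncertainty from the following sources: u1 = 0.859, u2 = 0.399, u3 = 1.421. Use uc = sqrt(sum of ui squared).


uc = sqrt(0.859^2 + 0.399^2 + 1.421^2)
uc = sqrt(2.916323)
uc = 1.7077

1.7077


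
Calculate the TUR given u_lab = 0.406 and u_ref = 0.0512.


TUR = u_lab / u_ref
= 0.406 / 0.0512
= 7.9297

7.9297


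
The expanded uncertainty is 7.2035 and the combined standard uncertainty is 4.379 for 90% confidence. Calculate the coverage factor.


k = U / uc
k = 7.2035 / 4.379
k = 1.645

1.645


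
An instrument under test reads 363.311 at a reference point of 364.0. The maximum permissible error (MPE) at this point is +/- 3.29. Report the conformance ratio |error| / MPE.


e = indication - reference = 363.311 - 364.0 = -0.6890
|e| = 0.6890
ratio = |e| / MPE = 0.6890 / 3.29
ratio = 0.2094

0.2094


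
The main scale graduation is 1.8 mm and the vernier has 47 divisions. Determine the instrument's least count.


LC = MSD / n_div
= 1.8 / 47
= 0.0383

0.0383


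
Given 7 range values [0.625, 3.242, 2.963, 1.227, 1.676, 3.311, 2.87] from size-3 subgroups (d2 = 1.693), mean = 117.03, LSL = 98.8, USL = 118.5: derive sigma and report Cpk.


R_bar = (0.625 + 3.242 + 2.963 + 1.227 + 1.676 + 3.311 + 2.87) / 7 = 2.2734286
sigma = R_bar / d2 = 2.2734286 / 1.693 = 1.3428403
Cp = (USL - LSL)/(6*sigma) = (118.5 - 98.8)/(6*1.3428403) = 2.4451
Cpu = (118.5 - 117.03)/(3*1.3428403) = 0.3649
Cpl = (117.03 - 98.8)/(3*1.3428403) = 4.5252
Cpk = min(Cpu, Cpl) = 0.3649

0.3649


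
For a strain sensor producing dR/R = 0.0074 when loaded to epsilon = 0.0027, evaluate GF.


GF = (dR/R) / epsilon
= 0.0074 / 0.0027
= 2.7407

2.7407


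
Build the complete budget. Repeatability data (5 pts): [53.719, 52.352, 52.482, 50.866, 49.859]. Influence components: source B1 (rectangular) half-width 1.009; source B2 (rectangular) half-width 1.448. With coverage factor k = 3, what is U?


mean = (53.719 + 52.352 + 52.482 + 50.866 + 49.859) / 5 = 51.8556
s = sqrt(sum((x - mean)^2)/(n-1)) = 1.5063838
u_A = s / sqrt(n) = 1.5063838 / sqrt(5) = 0.67367532
u_B1 = 1.009 / sqrt(3) = 0.58254642
u_B2 = 1.448 / sqrt(3) = 0.83600319
uc = sqrt(0.67367532^2 + 0.58254642^2 + 0.83600319^2) = 1.2215155
U = k * uc = 3 * 1.2215155
U = 3.6645

3.6645


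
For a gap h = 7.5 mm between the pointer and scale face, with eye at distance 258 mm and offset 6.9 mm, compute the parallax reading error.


error = h * offset / d
= 7.5 * 6.9 / 258
= 0.2006

0.2006


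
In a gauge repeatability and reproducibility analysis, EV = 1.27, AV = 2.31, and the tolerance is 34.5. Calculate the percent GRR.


GRR = sqrt(EV^2 + AV^2) = sqrt(1.27^2 + 2.31^2) = 2.6360956
%GRR = GRR / tol * 100 = 2.6360956 / 34.5 * 100
%GRR = 7.6409

7.6409


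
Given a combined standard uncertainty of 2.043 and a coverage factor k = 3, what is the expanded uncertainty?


U = k * uc
U = 3 * 2.043
U = 6.1290

6.1290


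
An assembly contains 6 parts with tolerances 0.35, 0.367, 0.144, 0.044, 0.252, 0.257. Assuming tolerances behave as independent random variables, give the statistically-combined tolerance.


RSS = sqrt(0.35^2 + 0.367^2 + 0.144^2 + 0.044^2 + 0.252^2 + 0.257^2)
= sqrt(0.409414)
= 0.6399

0.6399


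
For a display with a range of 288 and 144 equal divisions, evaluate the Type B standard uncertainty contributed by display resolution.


resolution = range / divisions
resolution = 288 / 144 = 2
u_res = resolution / (2*sqrt(3))
u_res = 2 / 3.4641016
u_res = 0.5774

0.5774


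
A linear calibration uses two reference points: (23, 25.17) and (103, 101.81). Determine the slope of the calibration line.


slope = (y2 - y1) / (x2 - x1)
= (101.81 - 25.17) / (103 - 23)
= 76.6400 / 80
= 0.9580

0.9580


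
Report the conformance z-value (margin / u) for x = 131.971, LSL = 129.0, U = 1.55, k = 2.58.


u = U / k = 1.55 / 2.58 = 0.60077519
margin = |LSL - x| = |129.0 - 131.971| = 2.971
z = margin / u = 2.971 / 0.60077519
z = 4.9453

4.9453


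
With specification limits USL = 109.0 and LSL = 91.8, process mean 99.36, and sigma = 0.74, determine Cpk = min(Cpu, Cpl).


Cpu = (USL - mean) / (3*sigma) = (109.0 - 99.36) / (3*0.74) = 4.3423
Cpl = (mean - LSL) / (3*sigma) = (99.36 - 91.8) / (3*0.74) = 3.4054
Cpk = min(Cpu, Cpl) = 3.4054

3.4054


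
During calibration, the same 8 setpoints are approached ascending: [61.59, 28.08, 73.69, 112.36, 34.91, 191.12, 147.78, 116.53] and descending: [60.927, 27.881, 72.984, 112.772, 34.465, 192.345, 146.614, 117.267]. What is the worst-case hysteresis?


|61.59 - 60.927| = 0.6630
|28.08 - 27.881| = 0.1990
|73.69 - 72.984| = 0.7060
|112.36 - 112.772| = 0.4120
|34.91 - 34.465| = 0.4450
|191.12 - 192.345| = 1.2250
|147.78 - 146.614| = 1.1660
|116.53 - 117.267| = 0.7370
hysteresis = max(diffs) = 1.2250

1.2250


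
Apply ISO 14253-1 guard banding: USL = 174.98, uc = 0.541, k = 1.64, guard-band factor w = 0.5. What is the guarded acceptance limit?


U = k * uc = 1.64 * 0.541 = 0.88724
guard band g = w * U = 0.5 * 0.88724 = 0.44362
AL = USL - g = 174.98 - 0.44362
AL = 174.5364

174.5364


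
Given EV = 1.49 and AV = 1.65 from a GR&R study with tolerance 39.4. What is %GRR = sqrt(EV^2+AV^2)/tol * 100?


GRR = sqrt(EV^2 + AV^2) = sqrt(1.49^2 + 1.65^2) = 2.2231959
%GRR = GRR / tol * 100 = 2.2231959 / 39.4 * 100
%GRR = 5.6426

5.6426


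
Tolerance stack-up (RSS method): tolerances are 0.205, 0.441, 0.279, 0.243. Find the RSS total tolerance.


RSS = sqrt(0.205^2 + 0.441^2 + 0.279^2 + 0.243^2)
= sqrt(0.373396)
= 0.6111

0.6111


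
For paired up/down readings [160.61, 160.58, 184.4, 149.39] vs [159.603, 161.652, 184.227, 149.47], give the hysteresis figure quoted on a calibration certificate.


|160.61 - 159.603| = 1.0070
|160.58 - 161.652| = 1.0720
|184.4 - 184.227| = 0.1730
|149.39 - 149.47| = 0.0800
hysteresis = max(diffs) = 1.0720

1.0720


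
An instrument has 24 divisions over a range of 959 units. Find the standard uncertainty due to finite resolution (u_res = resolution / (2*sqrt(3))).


resolution = range / divisions
resolution = 959 / 24 = 39.958333
u_res = resolution / (2*sqrt(3))
u_res = 39.958333 / 3.4641016
u_res = 11.5350

11.5350


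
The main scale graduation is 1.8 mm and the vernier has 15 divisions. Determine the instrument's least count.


LC = MSD / n_div
= 1.8 / 15
= 0.1200

0.1200


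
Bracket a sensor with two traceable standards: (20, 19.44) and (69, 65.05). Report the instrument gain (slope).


slope = (y2 - y1) / (x2 - x1)
= (65.05 - 19.44) / (69 - 20)
= 45.6100 / 49
= 0.9308

0.9308


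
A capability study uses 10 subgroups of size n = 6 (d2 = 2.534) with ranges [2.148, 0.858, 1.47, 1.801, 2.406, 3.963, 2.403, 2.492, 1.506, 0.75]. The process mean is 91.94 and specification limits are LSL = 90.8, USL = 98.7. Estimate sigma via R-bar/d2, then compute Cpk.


R_bar = (2.148 + 0.858 + 1.47 + 1.801 + 2.406 + 3.963 + 2.403 + 2.492 + 1.506 + 0.75) / 10 = 1.9797
sigma = R_bar / d2 = 1.9797 / 2.534 = 0.78125493
Cp = (USL - LSL)/(6*sigma) = (98.7 - 90.8)/(6*0.78125493) = 1.6853
Cpu = (98.7 - 91.94)/(3*0.78125493) = 2.8842
Cpl = (91.94 - 90.8)/(3*0.78125493) = 0.4864
Cpk = min(Cpu, Cpl) = 0.4864

0.4864


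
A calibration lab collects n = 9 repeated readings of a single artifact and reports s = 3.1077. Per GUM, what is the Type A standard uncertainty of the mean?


u_A = s / sqrt(n)
u_A = 3.1077 / sqrt(9)
u_A = 3.1077 / 3
u_A = 1.0359

1.0359


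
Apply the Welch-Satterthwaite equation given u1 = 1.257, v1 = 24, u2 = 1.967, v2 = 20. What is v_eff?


uc = sqrt(u1^2 + u2^2) = sqrt(1.257^2 + 1.967^2) = 2.3343389
v_eff = uc^4 / (u1^4/v1 + u2^4/v2)
= 2.3343389^4 / (1.257^4/24 + 1.967^4/20)
= 29.693106 / 0.8525156
v_eff = 34.8300

34.8300


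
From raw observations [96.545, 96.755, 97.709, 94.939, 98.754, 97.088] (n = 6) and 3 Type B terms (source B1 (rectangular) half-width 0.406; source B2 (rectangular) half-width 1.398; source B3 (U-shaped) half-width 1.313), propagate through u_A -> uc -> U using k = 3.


mean = (96.545 + 96.755 + 97.709 + 94.939 + 98.754 + 97.088) / 6 = 96.965
s = sqrt(sum((x - mean)^2)/(n-1)) = 1.2723492
u_A = s / sqrt(n) = 1.2723492 / sqrt(6) = 0.51943439
u_B1 = 0.406 / sqrt(3) = 0.23440421
u_B2 = 1.398 / sqrt(3) = 0.80713568
u_B3 = 1.313 / sqrt(2) = 0.9284312
uc = sqrt(0.51943439^2 + 0.23440421^2 + 0.80713568^2 + 0.9284312^2) = 1.355806
U = k * uc = 3 * 1.355806
U = 4.0674

4.0674
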